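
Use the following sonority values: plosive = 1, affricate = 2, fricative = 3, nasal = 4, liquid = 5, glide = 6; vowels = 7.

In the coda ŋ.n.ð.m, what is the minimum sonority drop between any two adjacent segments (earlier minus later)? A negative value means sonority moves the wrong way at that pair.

/ŋ/: nasal = 4.
/n/: nasal = 4.
/ð/: fricative = 3.
/m/: nasal = 4.
/ŋ/→/n/: change +0.
/n/→/ð/: change +1.
/ð/→/m/: change -1.
Minimum = -1.

-1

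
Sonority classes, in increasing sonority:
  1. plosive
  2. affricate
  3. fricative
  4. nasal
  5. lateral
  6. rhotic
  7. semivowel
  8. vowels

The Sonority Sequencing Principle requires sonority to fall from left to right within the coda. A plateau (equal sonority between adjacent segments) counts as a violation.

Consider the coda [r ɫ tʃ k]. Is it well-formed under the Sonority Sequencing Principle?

yes

/r/: rhotic = 6.
/ɫ/: lateral = 5.
/tʃ/: affricate = 2.
/k/: plosive = 1.
The profile 6-5-2-1 strictly falls, so the coda satisfies the SSP.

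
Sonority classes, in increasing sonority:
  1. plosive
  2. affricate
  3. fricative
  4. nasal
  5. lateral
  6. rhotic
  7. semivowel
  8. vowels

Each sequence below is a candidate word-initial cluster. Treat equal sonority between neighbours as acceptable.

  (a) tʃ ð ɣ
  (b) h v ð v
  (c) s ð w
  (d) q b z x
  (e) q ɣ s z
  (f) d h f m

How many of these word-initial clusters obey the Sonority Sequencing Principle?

(a) 2-3-3 → obeys
(b) 3-3-3-3 → obeys
(c) 3-3-7 → obeys
(d) 1-1-3-3 → obeys
(e) 1-3-3-3 → obeys
(f) 1-3-3-4 → obeys

6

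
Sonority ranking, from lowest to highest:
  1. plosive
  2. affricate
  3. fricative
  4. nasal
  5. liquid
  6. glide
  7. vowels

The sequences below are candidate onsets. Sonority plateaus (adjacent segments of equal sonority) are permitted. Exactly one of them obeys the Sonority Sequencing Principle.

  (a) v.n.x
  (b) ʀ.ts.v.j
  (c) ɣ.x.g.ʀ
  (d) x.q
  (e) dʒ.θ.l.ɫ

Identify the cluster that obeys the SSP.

e

(a) sonority 3-4-3: ill-formed.
(b) sonority 5-2-3-6: ill-formed.
(c) sonority 3-3-1-5: ill-formed.
(d) sonority 3-1: ill-formed.
(e) sonority 2-3-5-5: well-formed.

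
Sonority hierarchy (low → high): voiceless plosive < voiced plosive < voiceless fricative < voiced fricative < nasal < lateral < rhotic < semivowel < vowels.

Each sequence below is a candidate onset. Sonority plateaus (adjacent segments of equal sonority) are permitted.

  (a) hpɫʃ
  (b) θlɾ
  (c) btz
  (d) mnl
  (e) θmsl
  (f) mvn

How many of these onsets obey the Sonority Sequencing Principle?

2

(a) sonority 3-1-6-3: ill-formed.
(b) sonority 3-6-7: well-formed.
(c) sonority 2-1-4: ill-formed.
(d) sonority 5-5-6: well-formed.
(e) sonority 3-5-3-6: ill-formed.
(f) sonority 5-4-5: ill-formed.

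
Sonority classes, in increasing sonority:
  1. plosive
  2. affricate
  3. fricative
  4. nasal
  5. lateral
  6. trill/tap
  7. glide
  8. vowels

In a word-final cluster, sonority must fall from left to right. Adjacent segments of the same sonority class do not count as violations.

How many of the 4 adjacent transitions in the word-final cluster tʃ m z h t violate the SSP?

/tʃ/: affricate = 2.
/m/: nasal = 4.
/z/: fricative = 3.
/h/: fricative = 3.
/t/: plosive = 1.
/tʃ/→/m/: 2→4 (does not fall) — violation.
/m/→/z/: 4→3 (falls) — ok.
/z/→/h/: 3→3 (plateau, allowed) — ok.
/h/→/t/: 3→1 (falls) — ok.

1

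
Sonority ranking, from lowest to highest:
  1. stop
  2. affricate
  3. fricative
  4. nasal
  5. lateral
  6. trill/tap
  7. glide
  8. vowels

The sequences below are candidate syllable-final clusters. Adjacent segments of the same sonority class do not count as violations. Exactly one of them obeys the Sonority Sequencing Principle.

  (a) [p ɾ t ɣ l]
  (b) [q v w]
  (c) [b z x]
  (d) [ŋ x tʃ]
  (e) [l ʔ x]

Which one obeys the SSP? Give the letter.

d

(a) sonority 1-6-1-3-5: ill-formed.
(b) sonority 1-3-7: ill-formed.
(c) sonority 1-3-3: ill-formed.
(d) sonority 4-3-2: well-formed.
(e) sonority 5-1-3: ill-formed.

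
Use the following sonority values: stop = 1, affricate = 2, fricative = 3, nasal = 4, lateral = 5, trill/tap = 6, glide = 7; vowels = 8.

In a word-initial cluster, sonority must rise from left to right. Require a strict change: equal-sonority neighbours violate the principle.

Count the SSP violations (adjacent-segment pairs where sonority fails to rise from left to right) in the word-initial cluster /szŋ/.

1

/s/ is a fricative (sonority 3).
/z/ is a fricative (sonority 3).
/ŋ/ is a nasal (sonority 4).
/s/→/z/: 3→3 (plateau) — violation.
/z/→/ŋ/: 3→4 (rises) — ok.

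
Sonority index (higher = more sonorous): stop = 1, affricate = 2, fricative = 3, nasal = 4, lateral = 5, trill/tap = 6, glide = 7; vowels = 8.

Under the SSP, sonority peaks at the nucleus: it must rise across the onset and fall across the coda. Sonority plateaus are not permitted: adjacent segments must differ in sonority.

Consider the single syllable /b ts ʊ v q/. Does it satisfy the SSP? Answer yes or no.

yes

Onset: /b/ is a stop (sonority 1), /ts/ is an affricate (sonority 2); then the nucleus /ʊ/ (sonority 8).
Onset profile 1-2-8 — rises to the nucleus.
Coda: /v/ is a fricative (sonority 3), /q/ is a stop (sonority 1).
Coda profile 8-3-1 — falls from the nucleus.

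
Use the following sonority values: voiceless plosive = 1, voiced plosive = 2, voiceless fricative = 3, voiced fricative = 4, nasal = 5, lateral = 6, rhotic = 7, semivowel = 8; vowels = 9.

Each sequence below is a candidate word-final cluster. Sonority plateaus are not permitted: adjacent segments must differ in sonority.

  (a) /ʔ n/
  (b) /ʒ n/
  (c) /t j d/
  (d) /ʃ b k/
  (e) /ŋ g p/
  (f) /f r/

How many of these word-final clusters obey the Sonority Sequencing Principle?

2

(a) sonority 1-5: ill-formed.
(b) sonority 4-5: ill-formed.
(c) sonority 1-8-2: ill-formed.
(d) sonority 3-2-1: well-formed.
(e) sonority 5-2-1: well-formed.
(f) sonority 3-7: ill-formed.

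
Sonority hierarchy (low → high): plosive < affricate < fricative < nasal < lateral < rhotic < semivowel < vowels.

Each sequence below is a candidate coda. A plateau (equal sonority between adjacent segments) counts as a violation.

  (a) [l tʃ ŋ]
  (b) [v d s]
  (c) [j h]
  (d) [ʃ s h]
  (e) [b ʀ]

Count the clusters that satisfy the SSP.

(a) sonority 5-2-4: ill-formed.
(b) sonority 3-1-3: ill-formed.
(c) sonority 7-3: well-formed.
(d) sonority 3-3-3: ill-formed.
(e) sonority 1-6: ill-formed.

1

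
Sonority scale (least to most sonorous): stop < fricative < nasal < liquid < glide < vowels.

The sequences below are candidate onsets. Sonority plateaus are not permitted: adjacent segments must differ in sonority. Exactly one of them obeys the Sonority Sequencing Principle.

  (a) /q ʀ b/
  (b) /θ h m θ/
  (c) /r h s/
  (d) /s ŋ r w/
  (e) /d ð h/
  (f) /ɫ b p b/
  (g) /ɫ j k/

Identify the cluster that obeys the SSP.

d

(a) /q ʀ b/: profile 1-4-1 — violates.
(b) /θ h m θ/: profile 2-2-3-2 — violates.
(c) /r h s/: profile 4-2-2 — violates.
(d) /s ŋ r w/: profile 2-3-4-5 — obeys.
(e) /d ð h/: profile 1-2-2 — violates.
(f) /ɫ b p b/: profile 4-1-1-1 — violates.
(g) /ɫ j k/: profile 4-5-1 — violates.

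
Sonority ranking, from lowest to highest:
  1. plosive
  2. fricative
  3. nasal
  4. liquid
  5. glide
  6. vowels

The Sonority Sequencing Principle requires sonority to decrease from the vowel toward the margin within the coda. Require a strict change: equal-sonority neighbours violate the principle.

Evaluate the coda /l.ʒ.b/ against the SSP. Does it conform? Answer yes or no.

yes

/l/: liquid = 4.
/ʒ/: fricative = 2.
/b/: plosive = 1.
The profile 4-2-1 strictly falls, so the coda satisfies the SSP.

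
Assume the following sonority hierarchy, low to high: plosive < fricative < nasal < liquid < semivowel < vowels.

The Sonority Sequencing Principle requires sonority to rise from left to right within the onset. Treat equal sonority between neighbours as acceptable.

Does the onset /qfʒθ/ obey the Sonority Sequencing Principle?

yes

/q/: plosive = 1.
/f/: fricative = 2.
/ʒ/: fricative = 2.
/θ/: fricative = 2.
The profile 1-2-2-2 is non-decreasing (plateaus allowed), so the onset satisfies the SSP.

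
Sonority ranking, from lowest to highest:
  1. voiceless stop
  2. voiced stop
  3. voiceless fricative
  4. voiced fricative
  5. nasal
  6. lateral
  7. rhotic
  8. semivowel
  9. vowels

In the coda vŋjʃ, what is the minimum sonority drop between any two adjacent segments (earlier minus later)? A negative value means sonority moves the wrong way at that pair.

/v/ is a voiced fricative (sonority 4).
/ŋ/ is a nasal (sonority 5).
/j/ is a semivowel (sonority 8).
/ʃ/ is a voiceless fricative (sonority 3).
/v/→/ŋ/: change -1.
/ŋ/→/j/: change -3.
/j/→/ʃ/: change +5.
Minimum = -3.

-3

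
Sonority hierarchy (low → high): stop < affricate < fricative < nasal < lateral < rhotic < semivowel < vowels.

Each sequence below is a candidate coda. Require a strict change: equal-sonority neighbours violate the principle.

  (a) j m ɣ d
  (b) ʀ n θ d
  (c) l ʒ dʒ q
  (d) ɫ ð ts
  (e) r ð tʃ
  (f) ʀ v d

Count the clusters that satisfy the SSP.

(a) sonority 7-4-3-1: well-formed.
(b) sonority 6-4-3-1: well-formed.
(c) sonority 5-3-2-1: well-formed.
(d) sonority 5-3-2: well-formed.
(e) sonority 6-3-2: well-formed.
(f) sonority 6-3-1: well-formed.

6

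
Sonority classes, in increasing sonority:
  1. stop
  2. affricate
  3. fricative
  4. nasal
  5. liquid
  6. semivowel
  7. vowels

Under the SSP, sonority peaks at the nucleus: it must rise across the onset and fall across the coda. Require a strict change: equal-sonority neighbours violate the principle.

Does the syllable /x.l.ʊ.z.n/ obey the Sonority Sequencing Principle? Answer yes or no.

no

Onset: /x/ is a fricative (sonority 3), /l/ is a liquid (sonority 5); then the nucleus /ʊ/ (sonority 7).
Onset profile 3-5-7 — rises to the nucleus.
Coda: /z/ is a fricative (sonority 3), /n/ is a nasal (sonority 4).
Coda profile 7-3-4 — does not strictly fall throughout.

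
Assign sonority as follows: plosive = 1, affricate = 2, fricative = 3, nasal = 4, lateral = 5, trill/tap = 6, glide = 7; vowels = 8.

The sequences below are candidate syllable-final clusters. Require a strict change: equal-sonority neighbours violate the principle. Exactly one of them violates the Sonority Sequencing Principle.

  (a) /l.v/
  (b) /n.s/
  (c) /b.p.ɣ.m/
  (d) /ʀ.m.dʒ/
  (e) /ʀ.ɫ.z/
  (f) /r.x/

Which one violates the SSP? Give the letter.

(a) 5-3 → obeys
(b) 4-3 → obeys
(c) 1-1-3-4 → violates
(d) 6-4-2 → obeys
(e) 6-5-3 → obeys
(f) 6-3 → obeys

c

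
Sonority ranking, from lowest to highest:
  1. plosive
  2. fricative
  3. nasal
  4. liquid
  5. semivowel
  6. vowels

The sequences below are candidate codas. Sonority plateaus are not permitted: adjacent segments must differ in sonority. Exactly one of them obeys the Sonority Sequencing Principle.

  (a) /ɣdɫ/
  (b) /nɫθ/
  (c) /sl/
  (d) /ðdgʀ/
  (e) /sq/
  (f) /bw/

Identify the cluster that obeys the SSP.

e

(a) 2-1-4 → violates
(b) 3-4-2 → violates
(c) 2-4 → violates
(d) 2-1-1-4 → violates
(e) 2-1 → obeys
(f) 1-5 → violates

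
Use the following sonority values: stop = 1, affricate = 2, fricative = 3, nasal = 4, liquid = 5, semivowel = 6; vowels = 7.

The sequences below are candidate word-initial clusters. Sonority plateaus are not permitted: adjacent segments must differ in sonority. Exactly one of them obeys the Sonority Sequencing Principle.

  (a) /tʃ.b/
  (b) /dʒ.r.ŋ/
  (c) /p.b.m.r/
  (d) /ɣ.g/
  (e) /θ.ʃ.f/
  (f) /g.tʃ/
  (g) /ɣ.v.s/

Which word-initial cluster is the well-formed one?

(a) /tʃ.b/: profile 2-1 — violates.
(b) /dʒ.r.ŋ/: profile 2-5-4 — violates.
(c) /p.b.m.r/: profile 1-1-4-5 — violates.
(d) /ɣ.g/: profile 3-1 — violates.
(e) /θ.ʃ.f/: profile 3-3-3 — violates.
(f) /g.tʃ/: profile 1-2 — obeys.
(g) /ɣ.v.s/: profile 3-3-3 — violates.

f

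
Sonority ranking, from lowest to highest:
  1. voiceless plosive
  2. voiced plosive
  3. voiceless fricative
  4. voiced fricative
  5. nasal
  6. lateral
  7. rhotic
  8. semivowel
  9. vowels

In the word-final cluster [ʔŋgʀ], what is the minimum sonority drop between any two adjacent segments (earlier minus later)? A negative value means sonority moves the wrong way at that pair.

/ʔ/ is a voiceless plosive (sonority 1).
/ŋ/ is a nasal (sonority 5).
/g/ is a voiced plosive (sonority 2).
/ʀ/ is a rhotic (sonority 7).
/ʔ/→/ŋ/: change -4.
/ŋ/→/g/: change +3.
/g/→/ʀ/: change -5.
Minimum = -5.

-5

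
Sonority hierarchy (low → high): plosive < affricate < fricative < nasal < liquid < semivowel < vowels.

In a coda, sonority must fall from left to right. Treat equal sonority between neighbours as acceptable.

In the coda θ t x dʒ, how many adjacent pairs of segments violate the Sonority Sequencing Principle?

/θ/ is a fricative (sonority 3).
/t/ is a plosive (sonority 1).
/x/ is a fricative (sonority 3).
/dʒ/ is an affricate (sonority 2).
/θ/→/t/: 3→1 (falls) — ok.
/t/→/x/: 1→3 (does not fall) — violation.
/x/→/dʒ/: 3→2 (falls) — ok.

1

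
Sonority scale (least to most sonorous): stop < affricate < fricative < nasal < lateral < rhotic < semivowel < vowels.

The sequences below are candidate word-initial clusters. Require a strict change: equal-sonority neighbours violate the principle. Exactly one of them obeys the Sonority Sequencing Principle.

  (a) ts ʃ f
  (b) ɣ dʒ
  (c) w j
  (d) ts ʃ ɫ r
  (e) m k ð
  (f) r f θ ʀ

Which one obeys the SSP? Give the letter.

d

(a) sonority 2-3-3: ill-formed.
(b) sonority 3-2: ill-formed.
(c) sonority 7-7: ill-formed.
(d) sonority 2-3-5-6: well-formed.
(e) sonority 4-1-3: ill-formed.
(f) sonority 6-3-3-6: ill-formed.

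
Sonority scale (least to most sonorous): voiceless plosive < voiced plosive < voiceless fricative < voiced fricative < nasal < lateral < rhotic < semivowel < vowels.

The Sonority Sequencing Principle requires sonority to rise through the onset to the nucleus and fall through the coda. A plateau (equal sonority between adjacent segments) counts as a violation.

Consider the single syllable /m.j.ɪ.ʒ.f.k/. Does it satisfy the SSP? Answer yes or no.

yes

Onset: /m/ is a nasal (sonority 5), /j/ is a semivowel (sonority 8); then the nucleus /ɪ/ (sonority 9).
Onset profile 5-8-9 — rises to the nucleus.
Coda: /ʒ/ is a voiced fricative (sonority 4), /f/ is a voiceless fricative (sonority 3), /k/ is a voiceless plosive (sonority 1).
Coda profile 9-4-3-1 — falls from the nucleus.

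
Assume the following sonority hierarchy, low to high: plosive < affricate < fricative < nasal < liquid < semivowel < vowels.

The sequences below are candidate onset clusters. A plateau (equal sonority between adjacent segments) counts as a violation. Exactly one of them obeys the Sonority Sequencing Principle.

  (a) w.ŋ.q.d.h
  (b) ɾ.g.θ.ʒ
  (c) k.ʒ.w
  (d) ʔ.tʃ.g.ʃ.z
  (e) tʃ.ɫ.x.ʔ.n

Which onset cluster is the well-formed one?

(a) w.ŋ.q.d.h: profile 6-4-1-1-3 — violates.
(b) ɾ.g.θ.ʒ: profile 5-1-3-3 — violates.
(c) k.ʒ.w: profile 1-3-6 — obeys.
(d) ʔ.tʃ.g.ʃ.z: profile 1-2-1-3-3 — violates.
(e) tʃ.ɫ.x.ʔ.n: profile 2-5-3-1-4 — violates.

c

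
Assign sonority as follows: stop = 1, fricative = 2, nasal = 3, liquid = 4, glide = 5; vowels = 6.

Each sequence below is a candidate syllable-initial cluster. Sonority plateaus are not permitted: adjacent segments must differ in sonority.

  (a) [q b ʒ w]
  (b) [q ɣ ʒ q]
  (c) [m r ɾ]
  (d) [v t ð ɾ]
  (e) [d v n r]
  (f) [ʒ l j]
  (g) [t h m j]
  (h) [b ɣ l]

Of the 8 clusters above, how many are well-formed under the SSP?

4

(a) [q b ʒ w]: profile 1-1-2-5 — violates.
(b) [q ɣ ʒ q]: profile 1-2-2-1 — violates.
(c) [m r ɾ]: profile 3-4-4 — violates.
(d) [v t ð ɾ]: profile 2-1-2-4 — violates.
(e) [d v n r]: profile 1-2-3-4 — obeys.
(f) [ʒ l j]: profile 2-4-5 — obeys.
(g) [t h m j]: profile 1-2-3-5 — obeys.
(h) [b ɣ l]: profile 1-2-4 — obeys.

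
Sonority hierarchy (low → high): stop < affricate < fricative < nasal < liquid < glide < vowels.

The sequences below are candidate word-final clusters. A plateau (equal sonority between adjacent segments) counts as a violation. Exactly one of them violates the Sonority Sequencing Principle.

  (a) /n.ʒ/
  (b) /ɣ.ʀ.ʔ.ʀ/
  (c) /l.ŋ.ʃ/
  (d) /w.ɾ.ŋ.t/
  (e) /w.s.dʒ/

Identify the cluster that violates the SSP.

(a) 4-3 → obeys
(b) 3-5-1-5 → violates
(c) 5-4-3 → obeys
(d) 6-5-4-1 → obeys
(e) 6-3-2 → obeys

b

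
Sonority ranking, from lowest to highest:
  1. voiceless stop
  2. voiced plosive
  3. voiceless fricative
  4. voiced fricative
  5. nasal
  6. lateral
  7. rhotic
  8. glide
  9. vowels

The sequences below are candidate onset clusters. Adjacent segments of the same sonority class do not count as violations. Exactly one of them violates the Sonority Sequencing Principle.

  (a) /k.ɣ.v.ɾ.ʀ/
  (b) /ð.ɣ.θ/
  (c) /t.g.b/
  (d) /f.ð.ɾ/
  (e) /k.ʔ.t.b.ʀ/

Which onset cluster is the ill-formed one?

(a) /k.ɣ.v.ɾ.ʀ/: profile 1-4-4-7-7 — obeys.
(b) /ð.ɣ.θ/: profile 4-4-3 — violates.
(c) /t.g.b/: profile 1-2-2 — obeys.
(d) /f.ð.ɾ/: profile 3-4-7 — obeys.
(e) /k.ʔ.t.b.ʀ/: profile 1-1-1-2-7 — obeys.

b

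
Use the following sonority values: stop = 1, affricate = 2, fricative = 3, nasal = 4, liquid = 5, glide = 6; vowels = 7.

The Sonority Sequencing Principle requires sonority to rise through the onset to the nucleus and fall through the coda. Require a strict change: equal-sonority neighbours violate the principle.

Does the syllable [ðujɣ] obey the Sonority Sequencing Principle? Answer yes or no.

Onset: /ð/ is a fricative (sonority 3); then the nucleus /u/ (sonority 7).
Onset profile 3-7 — rises to the nucleus.
Coda: /j/ is a glide (sonority 6), /ɣ/ is a fricative (sonority 3).
Coda profile 7-6-3 — falls from the nucleus.

yes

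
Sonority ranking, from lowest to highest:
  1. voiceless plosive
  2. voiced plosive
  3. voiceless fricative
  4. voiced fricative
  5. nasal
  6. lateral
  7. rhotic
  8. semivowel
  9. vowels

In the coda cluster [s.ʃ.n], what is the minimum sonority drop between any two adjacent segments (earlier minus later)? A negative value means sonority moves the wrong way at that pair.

/s/ is a voiceless fricative (sonority 3).
/ʃ/ is a voiceless fricative (sonority 3).
/n/ is a nasal (sonority 5).
/s/→/ʃ/: change +0.
/ʃ/→/n/: change -2.
Minimum = -2.

-2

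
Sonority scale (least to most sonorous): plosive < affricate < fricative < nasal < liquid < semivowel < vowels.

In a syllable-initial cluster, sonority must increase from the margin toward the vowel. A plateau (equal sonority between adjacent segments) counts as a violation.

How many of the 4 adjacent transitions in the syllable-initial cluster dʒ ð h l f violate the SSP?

2

/dʒ/ is an affricate (sonority 2).
/ð/ is a fricative (sonority 3).
/h/ is a fricative (sonority 3).
/l/ is a liquid (sonority 5).
/f/ is a fricative (sonority 3).
/dʒ/→/ð/: 2→3 (rises) — ok.
/ð/→/h/: 3→3 (plateau) — violation.
/h/→/l/: 3→5 (rises) — ok.
/l/→/f/: 5→3 (does not rise) — violation.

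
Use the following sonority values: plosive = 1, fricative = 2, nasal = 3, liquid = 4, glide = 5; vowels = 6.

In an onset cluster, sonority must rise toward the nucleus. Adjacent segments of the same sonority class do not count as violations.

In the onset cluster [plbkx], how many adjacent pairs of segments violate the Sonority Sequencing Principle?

/p/ is a plosive (sonority 1).
/l/ is a liquid (sonority 4).
/b/ is a plosive (sonority 1).
/k/ is a plosive (sonority 1).
/x/ is a fricative (sonority 2).
/p/→/l/: 1→4 (rises) — ok.
/l/→/b/: 4→1 (does not rise) — violation.
/b/→/k/: 1→1 (plateau, allowed) — ok.
/k/→/x/: 1→2 (rises) — ok.

1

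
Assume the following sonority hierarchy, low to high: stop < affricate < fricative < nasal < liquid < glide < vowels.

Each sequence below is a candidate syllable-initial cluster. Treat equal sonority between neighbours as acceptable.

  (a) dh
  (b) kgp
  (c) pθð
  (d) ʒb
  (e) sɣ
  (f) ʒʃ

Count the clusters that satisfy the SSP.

(a) sonority 1-3: well-formed.
(b) sonority 1-1-1: well-formed.
(c) sonority 1-3-3: well-formed.
(d) sonority 3-1: ill-formed.
(e) sonority 3-3: well-formed.
(f) sonority 3-3: well-formed.

5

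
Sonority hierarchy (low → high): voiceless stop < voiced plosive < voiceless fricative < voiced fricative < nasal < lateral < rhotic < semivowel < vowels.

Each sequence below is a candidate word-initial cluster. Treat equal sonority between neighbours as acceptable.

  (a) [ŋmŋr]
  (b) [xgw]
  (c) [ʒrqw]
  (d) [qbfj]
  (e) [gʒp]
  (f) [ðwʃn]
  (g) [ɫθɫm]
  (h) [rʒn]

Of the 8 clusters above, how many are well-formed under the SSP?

(a) 5-5-5-7 → obeys
(b) 3-2-8 → violates
(c) 4-7-1-8 → violates
(d) 1-2-3-8 → obeys
(e) 2-4-1 → violates
(f) 4-8-3-5 → violates
(g) 6-3-6-5 → violates
(h) 7-4-5 → violates

2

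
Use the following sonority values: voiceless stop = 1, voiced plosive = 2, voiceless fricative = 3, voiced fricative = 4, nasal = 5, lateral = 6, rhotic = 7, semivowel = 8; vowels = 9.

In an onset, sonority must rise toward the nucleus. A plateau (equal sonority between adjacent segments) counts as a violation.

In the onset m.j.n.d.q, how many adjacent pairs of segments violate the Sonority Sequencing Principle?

/m/ — nasal, sonority 5.
/j/ — semivowel, sonority 8.
/n/ — nasal, sonority 5.
/d/ — voiced plosive, sonority 2.
/q/ — voiceless stop, sonority 1.
/m/→/j/: 5→8 (rises) — ok.
/j/→/n/: 8→5 (does not rise) — violation.
/n/→/d/: 5→2 (does not rise) — violation.
/d/→/q/: 2→1 (does not rise) — violation.

3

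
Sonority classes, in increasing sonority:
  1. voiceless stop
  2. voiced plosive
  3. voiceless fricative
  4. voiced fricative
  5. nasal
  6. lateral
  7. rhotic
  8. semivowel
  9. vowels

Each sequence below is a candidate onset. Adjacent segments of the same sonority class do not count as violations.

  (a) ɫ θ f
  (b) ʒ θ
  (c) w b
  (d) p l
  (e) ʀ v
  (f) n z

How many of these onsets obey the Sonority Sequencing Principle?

(a) 6-3-3 → violates
(b) 4-3 → violates
(c) 8-2 → violates
(d) 1-6 → obeys
(e) 7-4 → violates
(f) 5-4 → violates

1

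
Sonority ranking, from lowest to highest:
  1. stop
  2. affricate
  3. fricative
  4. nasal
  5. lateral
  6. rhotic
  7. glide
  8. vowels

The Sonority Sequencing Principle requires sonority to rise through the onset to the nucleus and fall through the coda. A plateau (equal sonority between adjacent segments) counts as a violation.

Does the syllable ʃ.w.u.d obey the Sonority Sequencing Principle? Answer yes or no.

Onset: /ʃ/ is a fricative (sonority 3), /w/ is a glide (sonority 7); then the nucleus /u/ (sonority 8).
Onset profile 3-7-8 — rises to the nucleus.
Coda: /d/ is a stop (sonority 1).
Coda profile 8-1 — falls from the nucleus.

yes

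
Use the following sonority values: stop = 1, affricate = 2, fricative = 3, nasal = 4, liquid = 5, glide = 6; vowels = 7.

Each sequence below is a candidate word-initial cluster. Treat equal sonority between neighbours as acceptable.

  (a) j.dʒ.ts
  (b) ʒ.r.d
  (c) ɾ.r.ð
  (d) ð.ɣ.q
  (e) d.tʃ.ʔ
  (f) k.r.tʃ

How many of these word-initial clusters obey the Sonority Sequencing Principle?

(a) 6-2-2 → violates
(b) 3-5-1 → violates
(c) 5-5-3 → violates
(d) 3-3-1 → violates
(e) 1-2-1 → violates
(f) 1-5-2 → violates

0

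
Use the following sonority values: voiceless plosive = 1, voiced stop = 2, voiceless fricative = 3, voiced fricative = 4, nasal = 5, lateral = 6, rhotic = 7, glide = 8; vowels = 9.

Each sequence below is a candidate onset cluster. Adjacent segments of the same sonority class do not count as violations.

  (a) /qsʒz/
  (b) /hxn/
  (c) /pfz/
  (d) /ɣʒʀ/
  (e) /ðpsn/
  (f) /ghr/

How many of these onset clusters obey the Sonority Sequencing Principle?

(a) sonority 1-3-4-4: well-formed.
(b) sonority 3-3-5: well-formed.
(c) sonority 1-3-4: well-formed.
(d) sonority 4-4-7: well-formed.
(e) sonority 4-1-3-5: ill-formed.
(f) sonority 2-3-7: well-formed.

5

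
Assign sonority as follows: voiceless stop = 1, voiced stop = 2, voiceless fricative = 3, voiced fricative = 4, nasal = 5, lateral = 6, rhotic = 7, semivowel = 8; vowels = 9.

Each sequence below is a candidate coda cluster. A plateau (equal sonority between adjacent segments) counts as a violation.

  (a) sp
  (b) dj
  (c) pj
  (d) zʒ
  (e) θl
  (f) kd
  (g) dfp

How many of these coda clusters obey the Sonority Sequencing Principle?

(a) sonority 3-1: well-formed.
(b) sonority 2-8: ill-formed.
(c) sonority 1-8: ill-formed.
(d) sonority 4-4: ill-formed.
(e) sonority 3-6: ill-formed.
(f) sonority 1-2: ill-formed.
(g) sonority 2-3-1: ill-formed.

1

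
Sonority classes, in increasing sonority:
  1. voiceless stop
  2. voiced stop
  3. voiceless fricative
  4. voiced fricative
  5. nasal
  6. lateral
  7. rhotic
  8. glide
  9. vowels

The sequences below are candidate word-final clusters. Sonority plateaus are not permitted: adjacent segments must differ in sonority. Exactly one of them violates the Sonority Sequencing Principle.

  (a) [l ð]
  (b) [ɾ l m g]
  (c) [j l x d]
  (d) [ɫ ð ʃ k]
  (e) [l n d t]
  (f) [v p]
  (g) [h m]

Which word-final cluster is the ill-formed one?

(a) sonority 6-4: well-formed.
(b) sonority 7-6-5-2: well-formed.
(c) sonority 8-6-3-2: well-formed.
(d) sonority 6-4-3-1: well-formed.
(e) sonority 6-5-2-1: well-formed.
(f) sonority 4-1: well-formed.
(g) sonority 3-5: ill-formed.

g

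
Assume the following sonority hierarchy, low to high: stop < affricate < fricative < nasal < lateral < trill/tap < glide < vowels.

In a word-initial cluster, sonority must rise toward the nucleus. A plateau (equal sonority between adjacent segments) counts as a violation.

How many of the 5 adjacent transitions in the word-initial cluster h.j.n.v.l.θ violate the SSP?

/h/ is a fricative (sonority 3).
/j/ is a glide (sonority 7).
/n/ is a nasal (sonority 4).
/v/ is a fricative (sonority 3).
/l/ is a lateral (sonority 5).
/θ/ is a fricative (sonority 3).
/h/→/j/: 3→7 (rises) — ok.
/j/→/n/: 7→4 (does not rise) — violation.
/n/→/v/: 4→3 (does not rise) — violation.
/v/→/l/: 3→5 (rises) — ok.
/l/→/θ/: 5→3 (does not rise) — violation.

3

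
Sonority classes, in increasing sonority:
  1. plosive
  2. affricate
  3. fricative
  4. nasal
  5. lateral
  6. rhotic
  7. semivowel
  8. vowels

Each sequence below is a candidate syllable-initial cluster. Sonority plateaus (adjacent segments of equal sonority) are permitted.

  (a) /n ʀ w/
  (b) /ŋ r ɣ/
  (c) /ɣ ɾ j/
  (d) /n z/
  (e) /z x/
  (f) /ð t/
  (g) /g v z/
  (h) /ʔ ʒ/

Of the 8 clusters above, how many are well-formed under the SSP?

5

(a) 4-6-7 → obeys
(b) 4-6-3 → violates
(c) 3-6-7 → obeys
(d) 4-3 → violates
(e) 3-3 → obeys
(f) 3-1 → violates
(g) 1-3-3 → obeys
(h) 1-3 → obeys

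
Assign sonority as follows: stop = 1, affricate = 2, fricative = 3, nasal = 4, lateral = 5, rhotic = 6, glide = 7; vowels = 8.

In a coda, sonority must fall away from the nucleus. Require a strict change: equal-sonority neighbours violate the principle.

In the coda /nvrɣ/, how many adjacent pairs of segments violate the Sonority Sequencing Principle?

1

/n/ — nasal, sonority 4.
/v/ — fricative, sonority 3.
/r/ — rhotic, sonority 6.
/ɣ/ — fricative, sonority 3.
/n/→/v/: 4→3 (falls) — ok.
/v/→/r/: 3→6 (does not fall) — violation.
/r/→/ɣ/: 6→3 (falls) — ok.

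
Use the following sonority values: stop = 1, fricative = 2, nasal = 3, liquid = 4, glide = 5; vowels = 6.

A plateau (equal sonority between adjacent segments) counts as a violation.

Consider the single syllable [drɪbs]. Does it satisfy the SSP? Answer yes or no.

no

Onset: /d/ is a stop (sonority 1), /r/ is a liquid (sonority 4); then the nucleus /ɪ/ (sonority 6).
Onset profile 1-4-6 — rises to the nucleus.
Coda: /b/ is a stop (sonority 1), /s/ is a fricative (sonority 2).
Coda profile 6-1-2 — does not strictly fall throughout.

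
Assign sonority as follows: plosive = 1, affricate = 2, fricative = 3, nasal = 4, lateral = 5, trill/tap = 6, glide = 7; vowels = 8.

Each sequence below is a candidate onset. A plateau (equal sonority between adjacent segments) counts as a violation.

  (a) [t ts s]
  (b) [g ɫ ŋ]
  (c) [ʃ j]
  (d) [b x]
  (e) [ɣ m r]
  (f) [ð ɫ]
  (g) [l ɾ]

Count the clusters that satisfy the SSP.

6

(a) sonority 1-2-3: well-formed.
(b) sonority 1-5-4: ill-formed.
(c) sonority 3-7: well-formed.
(d) sonority 1-3: well-formed.
(e) sonority 3-4-6: well-formed.
(f) sonority 3-5: well-formed.
(g) sonority 5-6: well-formed.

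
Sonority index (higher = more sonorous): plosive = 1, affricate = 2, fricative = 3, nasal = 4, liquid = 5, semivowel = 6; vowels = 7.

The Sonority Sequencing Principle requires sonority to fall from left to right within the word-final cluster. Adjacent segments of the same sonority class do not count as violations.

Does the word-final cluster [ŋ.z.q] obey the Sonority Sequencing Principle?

yes

/ŋ/: nasal = 4.
/z/: fricative = 3.
/q/: plosive = 1.
The profile 4-3-1 strictly falls, so the word-final cluster satisfies the SSP.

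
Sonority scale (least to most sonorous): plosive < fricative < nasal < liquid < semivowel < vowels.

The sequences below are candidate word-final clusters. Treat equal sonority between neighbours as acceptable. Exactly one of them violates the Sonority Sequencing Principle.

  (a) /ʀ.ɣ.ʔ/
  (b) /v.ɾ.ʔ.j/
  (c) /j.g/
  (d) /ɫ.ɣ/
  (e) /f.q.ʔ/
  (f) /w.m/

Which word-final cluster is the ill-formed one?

b

(a) 4-2-1 → obeys
(b) 2-4-1-5 → violates
(c) 5-1 → obeys
(d) 4-2 → obeys
(e) 2-1-1 → obeys
(f) 5-3 → obeys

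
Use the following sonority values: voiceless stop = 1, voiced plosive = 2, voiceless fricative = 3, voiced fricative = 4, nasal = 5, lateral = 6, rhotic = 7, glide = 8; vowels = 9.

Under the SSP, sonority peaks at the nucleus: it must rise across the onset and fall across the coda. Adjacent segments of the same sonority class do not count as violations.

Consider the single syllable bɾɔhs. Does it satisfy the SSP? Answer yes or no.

Onset: /b/ is a voiced plosive (sonority 2), /ɾ/ is a rhotic (sonority 7); then the nucleus /ɔ/ (sonority 9).
Onset profile 2-7-9 — rises to the nucleus.
Coda: /h/ is a voiceless fricative (sonority 3), /s/ is a voiceless fricative (sonority 3).
Coda profile 9-3-3 — falls from the nucleus.

yes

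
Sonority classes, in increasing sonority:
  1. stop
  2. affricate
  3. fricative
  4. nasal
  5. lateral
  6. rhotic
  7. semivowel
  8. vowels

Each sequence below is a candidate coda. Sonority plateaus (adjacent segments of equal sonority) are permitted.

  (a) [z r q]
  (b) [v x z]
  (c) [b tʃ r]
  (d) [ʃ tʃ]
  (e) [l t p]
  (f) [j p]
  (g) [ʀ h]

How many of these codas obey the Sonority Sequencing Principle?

5

(a) [z r q]: profile 3-6-1 — violates.
(b) [v x z]: profile 3-3-3 — obeys.
(c) [b tʃ r]: profile 1-2-6 — violates.
(d) [ʃ tʃ]: profile 3-2 — obeys.
(e) [l t p]: profile 5-1-1 — obeys.
(f) [j p]: profile 7-1 — obeys.
(g) [ʀ h]: profile 6-3 — obeys.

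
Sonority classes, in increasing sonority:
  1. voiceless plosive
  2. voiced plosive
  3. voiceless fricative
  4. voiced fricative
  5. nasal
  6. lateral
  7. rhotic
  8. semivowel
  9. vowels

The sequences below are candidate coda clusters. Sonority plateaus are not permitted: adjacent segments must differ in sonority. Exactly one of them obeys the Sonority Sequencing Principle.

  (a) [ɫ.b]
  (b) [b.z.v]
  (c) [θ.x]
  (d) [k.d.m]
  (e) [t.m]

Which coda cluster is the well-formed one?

(a) [ɫ.b]: profile 6-2 — obeys.
(b) [b.z.v]: profile 2-4-4 — violates.
(c) [θ.x]: profile 3-3 — violates.
(d) [k.d.m]: profile 1-2-5 — violates.
(e) [t.m]: profile 1-5 — violates.

a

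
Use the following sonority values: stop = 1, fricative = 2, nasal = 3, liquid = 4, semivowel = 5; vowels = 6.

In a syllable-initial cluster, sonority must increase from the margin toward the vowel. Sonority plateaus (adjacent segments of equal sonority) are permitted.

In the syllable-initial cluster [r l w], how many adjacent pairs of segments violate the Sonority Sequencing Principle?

0

/r/ — liquid, sonority 4.
/l/ — liquid, sonority 4.
/w/ — semivowel, sonority 5.
/r/→/l/: 4→4 (plateau, allowed) — ok.
/l/→/w/: 4→5 (rises) — ok.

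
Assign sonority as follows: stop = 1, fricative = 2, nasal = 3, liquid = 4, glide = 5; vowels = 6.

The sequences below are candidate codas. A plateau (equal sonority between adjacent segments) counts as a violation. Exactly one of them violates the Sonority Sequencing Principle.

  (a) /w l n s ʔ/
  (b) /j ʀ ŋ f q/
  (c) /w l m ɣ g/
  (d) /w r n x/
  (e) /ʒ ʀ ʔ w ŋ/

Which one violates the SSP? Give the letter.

e

(a) 5-4-3-2-1 → obeys
(b) 5-4-3-2-1 → obeys
(c) 5-4-3-2-1 → obeys
(d) 5-4-3-2 → obeys
(e) 2-4-1-5-3 → violates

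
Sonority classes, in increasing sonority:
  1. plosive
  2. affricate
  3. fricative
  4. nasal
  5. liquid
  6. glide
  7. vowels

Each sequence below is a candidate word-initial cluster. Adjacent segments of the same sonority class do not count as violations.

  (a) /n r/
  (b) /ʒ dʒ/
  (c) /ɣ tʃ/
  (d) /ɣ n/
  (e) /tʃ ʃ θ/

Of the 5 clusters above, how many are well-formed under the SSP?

(a) /n r/: profile 4-5 — obeys.
(b) /ʒ dʒ/: profile 3-2 — violates.
(c) /ɣ tʃ/: profile 3-2 — violates.
(d) /ɣ n/: profile 3-4 — obeys.
(e) /tʃ ʃ θ/: profile 2-3-3 — obeys.

3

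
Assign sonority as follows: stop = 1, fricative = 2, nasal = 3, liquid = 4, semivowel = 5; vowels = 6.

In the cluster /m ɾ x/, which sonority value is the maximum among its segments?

/m/: nasal = 3.
/ɾ/: liquid = 4.
/x/: fricative = 2.
The maximum is 4.

4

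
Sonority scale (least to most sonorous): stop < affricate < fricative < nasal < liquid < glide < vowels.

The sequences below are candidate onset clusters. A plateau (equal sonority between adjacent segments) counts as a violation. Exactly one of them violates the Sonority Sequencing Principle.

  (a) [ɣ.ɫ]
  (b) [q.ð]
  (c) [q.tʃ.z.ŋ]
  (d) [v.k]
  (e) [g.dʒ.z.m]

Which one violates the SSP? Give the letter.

d

(a) sonority 3-5: well-formed.
(b) sonority 1-3: well-formed.
(c) sonority 1-2-3-4: well-formed.
(d) sonority 3-1: ill-formed.
(e) sonority 1-2-3-4: well-formed.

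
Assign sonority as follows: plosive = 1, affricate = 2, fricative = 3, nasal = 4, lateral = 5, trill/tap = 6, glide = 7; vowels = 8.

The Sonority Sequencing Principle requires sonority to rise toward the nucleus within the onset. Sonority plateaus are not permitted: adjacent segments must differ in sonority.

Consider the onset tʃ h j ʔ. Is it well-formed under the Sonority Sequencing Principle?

no

/tʃ/ is an affricate (sonority 2).
/h/ is a fricative (sonority 3).
/j/ is a glide (sonority 7).
/ʔ/ is a plosive (sonority 1).
The profile is 2-3-7-1. Between /j/ (7) and /ʔ/ (1) sonority does not rise, so the cluster violates the SSP.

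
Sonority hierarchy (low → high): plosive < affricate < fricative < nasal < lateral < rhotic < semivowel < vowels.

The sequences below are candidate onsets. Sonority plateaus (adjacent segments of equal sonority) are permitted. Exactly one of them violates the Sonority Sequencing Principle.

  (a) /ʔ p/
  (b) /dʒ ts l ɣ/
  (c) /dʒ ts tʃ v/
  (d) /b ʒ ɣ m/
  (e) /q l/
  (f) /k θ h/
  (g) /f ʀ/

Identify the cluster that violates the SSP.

b

(a) /ʔ p/: profile 1-1 — obeys.
(b) /dʒ ts l ɣ/: profile 2-2-5-3 — violates.
(c) /dʒ ts tʃ v/: profile 2-2-2-3 — obeys.
(d) /b ʒ ɣ m/: profile 1-3-3-4 — obeys.
(e) /q l/: profile 1-5 — obeys.
(f) /k θ h/: profile 1-3-3 — obeys.
(g) /f ʀ/: profile 3-6 — obeys.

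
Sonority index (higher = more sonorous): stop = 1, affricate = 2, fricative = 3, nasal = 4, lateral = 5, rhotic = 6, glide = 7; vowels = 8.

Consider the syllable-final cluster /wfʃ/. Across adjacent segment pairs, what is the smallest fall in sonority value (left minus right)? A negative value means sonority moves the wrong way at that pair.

/w/: glide = 7.
/f/: fricative = 3.
/ʃ/: fricative = 3.
/w/→/f/: change +4.
/f/→/ʃ/: change +0.
Minimum = 0.

0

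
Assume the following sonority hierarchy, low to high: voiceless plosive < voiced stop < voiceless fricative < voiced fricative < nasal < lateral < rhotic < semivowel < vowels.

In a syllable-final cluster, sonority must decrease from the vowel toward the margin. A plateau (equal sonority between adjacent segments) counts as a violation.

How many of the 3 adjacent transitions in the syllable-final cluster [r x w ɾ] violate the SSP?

/r/ — rhotic, sonority 7.
/x/ — voiceless fricative, sonority 3.
/w/ — semivowel, sonority 8.
/ɾ/ — rhotic, sonority 7.
/r/→/x/: 7→3 (falls) — ok.
/x/→/w/: 3→8 (does not fall) — violation.
/w/→/ɾ/: 8→7 (falls) — ok.

1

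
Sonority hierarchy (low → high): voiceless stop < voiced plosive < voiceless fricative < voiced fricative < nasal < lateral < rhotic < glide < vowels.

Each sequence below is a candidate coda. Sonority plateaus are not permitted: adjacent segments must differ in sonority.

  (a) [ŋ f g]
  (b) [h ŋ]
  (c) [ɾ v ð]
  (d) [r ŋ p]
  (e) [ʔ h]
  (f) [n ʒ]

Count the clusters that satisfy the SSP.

(a) [ŋ f g]: profile 5-3-2 — obeys.
(b) [h ŋ]: profile 3-5 — violates.
(c) [ɾ v ð]: profile 7-4-4 — violates.
(d) [r ŋ p]: profile 7-5-1 — obeys.
(e) [ʔ h]: profile 1-3 — violates.
(f) [n ʒ]: profile 5-4 — obeys.

3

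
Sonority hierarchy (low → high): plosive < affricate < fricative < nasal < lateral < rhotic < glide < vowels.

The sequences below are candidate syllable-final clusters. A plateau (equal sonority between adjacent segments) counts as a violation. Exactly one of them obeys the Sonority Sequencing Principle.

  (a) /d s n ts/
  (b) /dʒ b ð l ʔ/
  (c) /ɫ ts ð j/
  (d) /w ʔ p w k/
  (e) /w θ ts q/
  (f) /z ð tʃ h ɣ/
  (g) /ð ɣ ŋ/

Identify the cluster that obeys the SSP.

e

(a) sonority 1-3-4-2: ill-formed.
(b) sonority 2-1-3-5-1: ill-formed.
(c) sonority 5-2-3-7: ill-formed.
(d) sonority 7-1-1-7-1: ill-formed.
(e) sonority 7-3-2-1: well-formed.
(f) sonority 3-3-2-3-3: ill-formed.
(g) sonority 3-3-4: ill-formed.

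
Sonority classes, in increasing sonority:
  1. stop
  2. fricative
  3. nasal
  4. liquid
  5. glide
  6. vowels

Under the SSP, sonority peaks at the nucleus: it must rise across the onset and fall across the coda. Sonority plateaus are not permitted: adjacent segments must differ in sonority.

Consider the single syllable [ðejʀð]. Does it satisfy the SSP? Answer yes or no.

Onset: /ð/ is a fricative (sonority 2); then the nucleus /e/ (sonority 6).
Onset profile 2-6 — rises to the nucleus.
Coda: /j/ is a glide (sonority 5), /ʀ/ is a liquid (sonority 4), /ð/ is a fricative (sonority 2).
Coda profile 6-5-4-2 — falls from the nucleus.

yes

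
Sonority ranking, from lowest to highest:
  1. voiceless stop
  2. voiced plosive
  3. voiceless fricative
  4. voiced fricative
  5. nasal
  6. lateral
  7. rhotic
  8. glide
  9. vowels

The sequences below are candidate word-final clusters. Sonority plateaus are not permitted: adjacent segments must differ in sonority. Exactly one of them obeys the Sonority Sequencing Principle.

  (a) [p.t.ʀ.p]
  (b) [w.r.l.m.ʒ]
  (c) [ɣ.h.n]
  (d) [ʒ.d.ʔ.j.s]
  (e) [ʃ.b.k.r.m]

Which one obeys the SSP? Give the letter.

(a) sonority 1-1-7-1: ill-formed.
(b) sonority 8-7-6-5-4: well-formed.
(c) sonority 4-3-5: ill-formed.
(d) sonority 4-2-1-8-3: ill-formed.
(e) sonority 3-2-1-7-5: ill-formed.

b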